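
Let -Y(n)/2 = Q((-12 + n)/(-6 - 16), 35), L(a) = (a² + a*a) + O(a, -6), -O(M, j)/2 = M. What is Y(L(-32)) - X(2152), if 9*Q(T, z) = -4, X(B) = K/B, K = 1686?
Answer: 1021/9684 ≈ 0.10543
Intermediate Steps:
O(M, j) = -2*M
X(B) = 1686/B
Q(T, z) = -4/9 (Q(T, z) = (⅑)*(-4) = -4/9)
L(a) = -2*a + 2*a² (L(a) = (a² + a*a) - 2*a = (a² + a²) - 2*a = 2*a² - 2*a = -2*a + 2*a²)
Y(n) = 8/9 (Y(n) = -2*(-4/9) = 8/9)
Y(L(-32)) - X(2152) = 8/9 - 1686/2152 = 8/9 - 1*843/1076 = 8/9 - 843/1076 = 1021/9684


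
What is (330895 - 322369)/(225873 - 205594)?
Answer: 1218/2897 ≈ 0.42043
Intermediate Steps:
(330895 - 322369)/(225873 - 205594) = 8526/20279 = 8526*(1/20279) = 1218/2897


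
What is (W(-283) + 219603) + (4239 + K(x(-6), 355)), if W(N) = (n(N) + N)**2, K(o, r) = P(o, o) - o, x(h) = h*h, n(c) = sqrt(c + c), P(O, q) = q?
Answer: 303365 - 566*I*sqrt(566) ≈ 3.0337e+5 - 13466.0*I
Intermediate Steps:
n(c) = sqrt(2)*sqrt(c) (n(c) = sqrt(2*c) = sqrt(2)*sqrt(c))
x(h) = h**2
K(o, r) = 0 (K(o, r) = o - o = 0)
W(N) = (N + sqrt(2)*sqrt(N))**2 (W(N) = (sqrt(2)*sqrt(N) + N)**2 = (N + sqrt(2)*sqrt(N))**2)
(W(-283) + 219603) + (4239 + K(x(-6), 355)) = ((-283 + sqrt(2)*sqrt(-283))**2 + 219603) + (4239 + 0) = ((-283 + sqrt(2)*(I*sqrt(283)))**2 + 219603) + 4239 = ((-283 + I*sqrt(566))**2 + 219603) + 4239 = (219603 + (-283 + I*sqrt(566))**2) + 4239 = 223842 + (-283 + I*sqrt(566))**2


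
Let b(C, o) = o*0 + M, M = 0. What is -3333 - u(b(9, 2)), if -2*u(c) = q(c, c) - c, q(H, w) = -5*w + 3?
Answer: -6663/2 ≈ -3331.5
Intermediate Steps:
b(C, o) = 0 (b(C, o) = o*0 + 0 = 0 + 0 = 0)
q(H, w) = 3 - 5*w
u(c) = -3/2 + 3*c (u(c) = -((3 - 5*c) - c)/2 = -(3 - 6*c)/2 = -3/2 + 3*c)
-3333 - u(b(9, 2)) = -3333 - (-3/2 + 3*0) = -3333 - (-3/2 + 0) = -3333 - 1*(-3/2) = -3333 + 3/2 = -6663/2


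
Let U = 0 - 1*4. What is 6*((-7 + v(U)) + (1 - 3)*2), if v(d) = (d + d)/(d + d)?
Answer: -60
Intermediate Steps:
U = -4 (U = 0 - 4 = -4)
v(d) = 1 (v(d) = (2*d)/((2*d)) = (2*d)*(1/(2*d)) = 1)
6*((-7 + v(U)) + (1 - 3)*2) = 6*((-7 + 1) + (1 - 3)*2) = 6*(-6 - 2*2) = 6*(-6 - 4) = 6*(-10) = -60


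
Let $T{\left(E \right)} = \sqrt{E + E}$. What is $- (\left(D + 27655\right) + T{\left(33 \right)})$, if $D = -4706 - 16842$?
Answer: $-6107 - \sqrt{66} \approx -6115.1$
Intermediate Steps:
$D = -21548$ ($D = -4706 - 16842 = -21548$)
$T{\left(E \right)} = \sqrt{2} \sqrt{E}$ ($T{\left(E \right)} = \sqrt{2 E} = \sqrt{2} \sqrt{E}$)
$- (\left(D + 27655\right) + T{\left(33 \right)}) = - (\left(-21548 + 27655\right) + \sqrt{2} \sqrt{33}) = - (6107 + \sqrt{66}) = -6107 - \sqrt{66}$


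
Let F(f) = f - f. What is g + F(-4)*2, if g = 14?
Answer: 14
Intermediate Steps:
F(f) = 0
g + F(-4)*2 = 14 + 0*2 = 14 + 0 = 14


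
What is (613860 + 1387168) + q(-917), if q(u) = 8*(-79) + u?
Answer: 1999479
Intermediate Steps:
q(u) = -632 + u
(613860 + 1387168) + q(-917) = (613860 + 1387168) + (-632 - 917) = 2001028 - 1549 = 1999479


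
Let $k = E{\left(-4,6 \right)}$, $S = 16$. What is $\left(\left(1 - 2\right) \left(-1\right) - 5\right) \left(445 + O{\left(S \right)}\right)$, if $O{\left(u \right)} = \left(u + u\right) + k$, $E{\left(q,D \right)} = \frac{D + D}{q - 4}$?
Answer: $-1902$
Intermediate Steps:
$E{\left(q,D \right)} = \frac{2 D}{-4 + q}$
$k = - \frac{3}{2}$ ($k = 2 \cdot 6 \frac{1}{-4 - 4} = 2 \cdot 6 \frac{1}{-8} = 2 \cdot 6 \left(- \frac{1}{8}\right) = - \frac{3}{2} \approx -1.5$)
$O{\left(u \right)} = - \frac{3}{2} + 2 u$ ($O{\left(u \right)} = \left(u + u\right) - \frac{3}{2} = 2 u - \frac{3}{2} = - \frac{3}{2} + 2 u$)
$\left(\left(1 - 2\right) \left(-1\right) - 5\right) \left(445 + O{\left(S \right)}\right) = \left(\left(1 - 2\right) \left(-1\right) - 5\right) \left(445 + \left(- \frac{3}{2} + 2 \cdot 16\right)\right) = \left(\left(-1\right) \left(-1\right) - 5\right) \left(445 + \left(- \frac{3}{2} + 32\right)\right) = \left(1 - 5\right) \left(445 + \frac{61}{2}\right) = \left(-4\right) \frac{951}{2} = -1902$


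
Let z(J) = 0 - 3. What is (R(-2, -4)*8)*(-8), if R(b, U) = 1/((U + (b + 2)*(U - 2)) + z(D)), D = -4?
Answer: 64/7 ≈ 9.1429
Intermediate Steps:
z(J) = -3
R(b, U) = 1/(-3 + U + (-2 + U)*(2 + b)) (R(b, U) = 1/((U + (b + 2)*(U - 2)) - 3) = 1/((U + (2 + b)*(-2 + U)) - 3) = 1/((U + (-2 + U)*(2 + b)) - 3) = 1/(-3 + U + (-2 + U)*(2 + b)))
(R(-2, -4)*8)*(-8) = (8/(-7 - 2*(-2) + 3*(-4) - 4*(-2)))*(-8) = (8/(-7 + 4 - 12 + 8))*(-8) = (8/(-7))*(-8) = -⅐*8*(-8) = -8/7*(-8) = 64/7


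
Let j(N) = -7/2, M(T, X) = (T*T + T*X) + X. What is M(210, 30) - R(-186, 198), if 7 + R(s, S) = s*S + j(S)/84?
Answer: 2094361/24 ≈ 87265.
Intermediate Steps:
M(T, X) = X + T**2 + T*X (M(T, X) = (T**2 + T*X) + X = X + T**2 + T*X)
j(N) = -7/2 (j(N) = -7*1/2 = -7/2)
R(s, S) = -169/24 + S*s (R(s, S) = -7 + (s*S - 7/2/84) = -7 + (S*s - 7/2*1/84) = -7 + (S*s - 1/24) = -7 + (-1/24 + S*s) = -169/24 + S*s)
M(210, 30) - R(-186, 198) = (30 + 210**2 + 210*30) - (-169/24 + 198*(-186)) = (30 + 44100 + 6300) - (-169/24 - 36828) = 50430 - 1*(-884041/24) = 50430 + 884041/24 = 2094361/24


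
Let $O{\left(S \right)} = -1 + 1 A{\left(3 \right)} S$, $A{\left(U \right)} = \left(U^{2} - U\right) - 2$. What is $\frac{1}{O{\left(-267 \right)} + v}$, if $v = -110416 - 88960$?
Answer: $- \frac{1}{200445} \approx -4.9889 \cdot 10^{-6}$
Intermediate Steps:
$A{\left(U \right)} = -2 + U^{2} - U$
$O{\left(S \right)} = -1 + 4 S$ ($O{\left(S \right)} = -1 + 1 \left(-2 + 3^{2} - 3\right) S = -1 + 1 \left(-2 + 9 - 3\right) S = -1 + 1 \cdot 4 S = -1 + 4 S$)
$v = -199376$
$\frac{1}{O{\left(-267 \right)} + v} = \frac{1}{\left(-1 + 4 \left(-267\right)\right) - 199376} = \frac{1}{\left(-1 - 1068\right) - 199376} = \frac{1}{-1069 - 199376} = \frac{1}{-200445} = - \frac{1}{200445}$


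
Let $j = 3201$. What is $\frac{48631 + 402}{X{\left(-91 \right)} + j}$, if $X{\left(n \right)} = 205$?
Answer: $\frac{49033}{3406} \approx 14.396$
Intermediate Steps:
$\frac{48631 + 402}{X{\left(-91 \right)} + j} = \frac{48631 + 402}{205 + 3201} = \frac{49033}{3406}$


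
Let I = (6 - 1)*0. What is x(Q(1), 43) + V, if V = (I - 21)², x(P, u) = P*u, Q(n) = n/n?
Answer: 484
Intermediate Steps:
Q(n) = 1
I = 0 (I = 5*0 = 0)
V = 441 (V = (0 - 21)² = (-21)² = 441)
x(Q(1), 43) + V = 1*43 + 441 = 43 + 441 = 484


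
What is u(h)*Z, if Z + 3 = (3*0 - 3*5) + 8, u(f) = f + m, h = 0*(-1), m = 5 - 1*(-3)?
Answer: -80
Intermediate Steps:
m = 8 (m = 5 + 3 = 8)
h = 0
u(f) = 8 + f (u(f) = f + 8 = 8 + f)
Z = -10 (Z = -3 + ((3*0 - 3*5) + 8) = -3 + ((0 - 15) + 8) = -3 + (-15 + 8) = -3 - 7 = -10)
u(h)*Z = (8 + 0)*(-10) = 8*(-10) = -80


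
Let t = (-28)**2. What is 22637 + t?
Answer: 23421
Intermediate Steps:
t = 784
22637 + t = 22637 + 784 = 23421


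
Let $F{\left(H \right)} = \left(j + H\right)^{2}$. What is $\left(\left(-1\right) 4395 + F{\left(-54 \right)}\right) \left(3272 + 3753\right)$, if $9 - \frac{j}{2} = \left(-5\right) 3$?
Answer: $-30621975$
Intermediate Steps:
$j = 48$ ($j = 18 - 2 \left(\left(-5\right) 3\right) = 18 - -30 = 18 + 30 = 48$)
$F{\left(H \right)} = \left(48 + H\right)^{2}$
$\left(\left(-1\right) 4395 + F{\left(-54 \right)}\right) \left(3272 + 3753\right) = \left(\left(-1\right) 4395 + \left(48 - 54\right)^{2}\right) \left(3272 + 3753\right) = \left(-4395 + \left(-6\right)^{2}\right) 7025 = \left(-4395 + 36\right) 7025 = \left(-4359\right) 7025 = -30621975$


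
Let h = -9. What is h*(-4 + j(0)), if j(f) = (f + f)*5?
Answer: 36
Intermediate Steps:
j(f) = 10*f (j(f) = (2*f)*5 = 10*f)
h*(-4 + j(0)) = -9*(-4 + 10*0) = -9*(-4 + 0) = -9*(-4) = 36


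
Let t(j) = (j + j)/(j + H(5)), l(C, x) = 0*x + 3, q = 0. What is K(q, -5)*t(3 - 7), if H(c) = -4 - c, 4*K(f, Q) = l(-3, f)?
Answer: 6/13 ≈ 0.46154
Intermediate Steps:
l(C, x) = 3 (l(C, x) = 0 + 3 = 3)
K(f, Q) = ¾ (K(f, Q) = (¼)*3 = ¾)
t(j) = 2*j/(-9 + j) (t(j) = (j + j)/(j + (-4 - 1*5)) = (2*j)/(j + (-4 - 5)) = (2*j)/(j - 9) = (2*j)/(-9 + j) = 2*j/(-9 + j))
K(q, -5)*t(3 - 7) = 3*(2*(3 - 7)/(-9 + (3 - 7)))/4 = 3*(2*(-4)/(-9 - 4))/4 = 3*(2*(-4)/(-13))/4 = 3*(2*(-4)*(-1/13))/4 = (¾)*(8/13) = 6/13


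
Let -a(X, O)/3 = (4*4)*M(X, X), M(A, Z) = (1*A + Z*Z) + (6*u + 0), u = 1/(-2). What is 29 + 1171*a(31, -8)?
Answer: -55589683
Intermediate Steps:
u = -1/2 ≈ -0.50000
M(A, Z) = -3 + A + Z**2 (M(A, Z) = (1*A + Z*Z) + (6*(-1/2) + 0) = (A + Z**2) + (-3 + 0) = (A + Z**2) - 3 = -3 + A + Z**2)
a(X, O) = 144 - 48*X - 48*X**2 (a(X, O) = -3*4*4*(-3 + X + X**2) = -48*(-3 + X + X**2) = -3*(-48 + 16*X + 16*X**2) = 144 - 48*X - 48*X**2)
29 + 1171*a(31, -8) = 29 + 1171*(144 - 48*31 - 48*31**2) = 29 + 1171*(144 - 1488 - 48*961) = 29 + 1171*(144 - 1488 - 46128) = 29 + 1171*(-47472) = 29 - 55589712 = -55589683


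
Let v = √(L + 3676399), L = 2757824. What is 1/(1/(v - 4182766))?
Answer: -4182766 + √6434223 ≈ -4.1802e+6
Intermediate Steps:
v = √6434223 (v = √(2757824 + 3676399) = √6434223 ≈ 2536.6)
1/(1/(v - 4182766)) = 1/(1/(√6434223 - 4182766)) = 1/(1/(-4182766 + √6434223)) = -4182766 + √6434223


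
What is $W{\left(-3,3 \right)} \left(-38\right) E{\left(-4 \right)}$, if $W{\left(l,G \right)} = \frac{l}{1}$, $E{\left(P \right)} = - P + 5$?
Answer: $1026$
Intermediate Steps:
$E{\left(P \right)} = 5 - P$
$W{\left(l,G \right)} = l$ ($W{\left(l,G \right)} = l 1 = l$)
$W{\left(-3,3 \right)} \left(-38\right) E{\left(-4 \right)} = \left(-3\right) \left(-38\right) \left(5 - -4\right) = 114 \left(5 + 4\right) = 114 \cdot 9 = 1026$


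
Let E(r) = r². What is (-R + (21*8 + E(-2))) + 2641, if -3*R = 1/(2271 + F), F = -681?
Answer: 13418011/4770 ≈ 2813.0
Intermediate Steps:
R = -1/4770 (R = -1/(3*(2271 - 681)) = -⅓/1590 = -⅓*1/1590 = -1/4770 ≈ -0.00020964)
(-R + (21*8 + E(-2))) + 2641 = (-1*(-1/4770) + (21*8 + (-2)²)) + 2641 = (1/4770 + (168 + 4)) + 2641 = (1/4770 + 172) + 2641 = 820441/4770 + 2641 = 13418011/4770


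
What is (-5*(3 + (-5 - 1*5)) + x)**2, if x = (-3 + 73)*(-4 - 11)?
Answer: 1030225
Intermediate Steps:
x = -1050 (x = 70*(-15) = -1050)
(-5*(3 + (-5 - 1*5)) + x)**2 = (-5*(3 + (-5 - 1*5)) - 1050)**2 = (-5*(3 + (-5 - 5)) - 1050)**2 = (-5*(3 - 10) - 1050)**2 = (-5*(-7) - 1050)**2 = (35 - 1050)**2 = (-1015)**2 = 1030225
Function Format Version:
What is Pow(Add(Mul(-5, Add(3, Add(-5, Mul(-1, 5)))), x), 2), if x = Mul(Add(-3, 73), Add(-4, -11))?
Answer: 1030225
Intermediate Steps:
x = -1050 (x = Mul(70, -15) = -1050)
Pow(Add(Mul(-5, Add(3, Add(-5, Mul(-1, 5)))), x), 2) = Pow(Add(Mul(-5, Add(3, Add(-5, Mul(-1, 5)))), -1050), 2) = Pow(Add(Mul(-5, Add(3, Add(-5, -5))), -1050), 2) = Pow(Add(Mul(-5, Add(3, -10)), -1050), 2) = Pow(Add(Mul(-5, -7), -1050), 2) = Pow(Add(35, -1050), 2) = Pow(-1015, 2) = 1030225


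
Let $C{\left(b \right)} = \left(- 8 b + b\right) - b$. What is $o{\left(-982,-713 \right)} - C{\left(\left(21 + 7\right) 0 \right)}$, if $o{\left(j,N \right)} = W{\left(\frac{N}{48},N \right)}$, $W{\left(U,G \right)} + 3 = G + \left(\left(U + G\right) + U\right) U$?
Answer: $\frac{11884393}{1152} \approx 10316.0$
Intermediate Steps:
$W{\left(U,G \right)} = -3 + G + U \left(G + 2 U\right)$ ($W{\left(U,G \right)} = -3 + \left(G + \left(\left(U + G\right) + U\right) U\right) = -3 + \left(G + \left(\left(G + U\right) + U\right) U\right) = -3 + \left(G + \left(G + 2 U\right) U\right) = -3 + \left(G + U \left(G + 2 U\right)\right) = -3 + G + U \left(G + 2 U\right)$)
$o{\left(j,N \right)} = -3 + N + \frac{25 N^{2}}{1152}$ ($o{\left(j,N \right)} = -3 + N + 2 \left(\frac{N}{48}\right)^{2} + N \frac{N}{48} = -3 + N + 2 \frac{N^{2}}{2304} + \frac{N^{2}}{48} = -3 + N + \frac{N^{2}}{1152} + \frac{N^{2}}{48} = -3 + N + \frac{25 N^{2}}{1152}$)
$C{\left(b \right)} = - 8 b$ ($C{\left(b \right)} = - 7 b - b = - 8 b$)
$o{\left(-982,-713 \right)} - C{\left(\left(21 + 7\right) 0 \right)} = \left(-3 - 713 + \frac{25 \left(-713\right)^{2}}{1152}\right) - - 8 \left(21 + 7\right) 0 = \left(-3 - 713 + \frac{25}{1152} \cdot 508369\right) - - 8 \cdot 28 \cdot 0 = \left(-3 - 713 + \frac{12709225}{1152}\right) - \left(-8\right) 0 = \frac{11884393}{1152} - 0 = \frac{11884393}{1152} + 0 = \frac{11884393}{1152}$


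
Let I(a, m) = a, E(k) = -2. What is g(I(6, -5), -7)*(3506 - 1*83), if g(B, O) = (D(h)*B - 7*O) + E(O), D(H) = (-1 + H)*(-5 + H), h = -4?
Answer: 1085091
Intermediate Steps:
g(B, O) = -2 - 7*O + 45*B (g(B, O) = ((5 + (-4)² - 6*(-4))*B - 7*O) - 2 = ((5 + 16 + 24)*B - 7*O) - 2 = (45*B - 7*O) - 2 = (-7*O + 45*B) - 2 = -2 - 7*O + 45*B)
g(I(6, -5), -7)*(3506 - 1*83) = (-2 - 7*(-7) + 45*6)*(3506 - 1*83) = (-2 + 49 + 270)*(3506 - 83) = 317*3423 = 1085091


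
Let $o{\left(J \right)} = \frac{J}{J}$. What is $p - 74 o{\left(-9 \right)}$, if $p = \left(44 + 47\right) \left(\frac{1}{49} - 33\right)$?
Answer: $- \frac{21526}{7} \approx -3075.1$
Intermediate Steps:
$o{\left(J \right)} = 1$
$p = - \frac{21008}{7}$ ($p = 91 \left(\frac{1}{49} - 33\right) = 91 \left(- \frac{1616}{49}\right) = - \frac{21008}{7} \approx -3001.1$)
$p - 74 o{\left(-9 \right)} = - \frac{21008}{7} - 74 = - \frac{21526}{7}$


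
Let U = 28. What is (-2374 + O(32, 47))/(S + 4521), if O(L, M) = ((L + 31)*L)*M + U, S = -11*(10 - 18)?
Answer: 92406/4609 ≈ 20.049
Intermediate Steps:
S = 88 (S = -11*(-8) = 88)
O(L, M) = 28 + L*M*(31 + L) (O(L, M) = ((L + 31)*L)*M + 28 = ((31 + L)*L)*M + 28 = (L*(31 + L))*M + 28 = L*M*(31 + L) + 28 = 28 + L*M*(31 + L))
(-2374 + O(32, 47))/(S + 4521) = (-2374 + (28 + 47*32² + 31*32*47))/(88 + 4521) = (-2374 + (28 + 47*1024 + 46624))/4609 = (-2374 + (28 + 48128 + 46624))*(1/4609) = (-2374 + 94780)*(1/4609) = 92406*(1/4609) = 92406/4609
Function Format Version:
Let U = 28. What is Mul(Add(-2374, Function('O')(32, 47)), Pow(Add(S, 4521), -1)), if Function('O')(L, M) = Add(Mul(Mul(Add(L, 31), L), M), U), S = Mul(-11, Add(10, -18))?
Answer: Rational(92406, 4609) ≈ 20.049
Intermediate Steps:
S = 88 (S = Mul(-11, -8) = 88)
Function('O')(L, M) = Add(28, Mul(L, M, Add(31, L))) (Function('O')(L, M) = Add(Mul(Mul(Add(L, 31), L), M), 28) = Add(Mul(Mul(Add(31, L), L), M), 28) = Add(Mul(Mul(L, Add(31, L)), M), 28) = Add(Mul(L, M, Add(31, L)), 28) = Add(28, Mul(L, M, Add(31, L))))
Mul(Add(-2374, Function('O')(32, 47)), Pow(Add(S, 4521), -1)) = Mul(Add(-2374, Add(28, Mul(47, Pow(32, 2)), Mul(31, 32, 47))), Pow(Add(88, 4521), -1)) = Mul(Add(-2374, Add(28, Mul(47, 1024), 46624)), Pow(4609, -1)) = Mul(Add(-2374, Add(28, 48128, 46624)), Rational(1, 4609)) = Mul(Add(-2374, 94780), Rational(1, 4609)) = Mul(92406, Rational(1, 4609)) = Rational(92406, 4609)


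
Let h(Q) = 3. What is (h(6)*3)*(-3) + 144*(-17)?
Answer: -2475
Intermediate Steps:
(h(6)*3)*(-3) + 144*(-17) = (3*3)*(-3) + 144*(-17) = 9*(-3) - 2448 = -27 - 2448 = -2475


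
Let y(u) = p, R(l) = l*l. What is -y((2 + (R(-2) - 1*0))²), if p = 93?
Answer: -93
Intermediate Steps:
R(l) = l²
y(u) = 93
-y((2 + (R(-2) - 1*0))²) = -1*93 = -93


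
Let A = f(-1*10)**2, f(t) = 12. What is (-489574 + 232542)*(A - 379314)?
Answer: 97458823440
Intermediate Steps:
A = 144 (A = 12**2 = 144)
(-489574 + 232542)*(A - 379314) = (-489574 + 232542)*(144 - 379314) = -257032*(-379170) = 97458823440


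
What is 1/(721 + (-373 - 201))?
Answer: 1/147 ≈ 0.0068027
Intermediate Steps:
1/(721 + (-373 - 201)) = 1/(721 - 574) = 1/147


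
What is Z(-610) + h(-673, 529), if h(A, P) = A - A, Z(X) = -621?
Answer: -621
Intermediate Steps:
h(A, P) = 0
Z(-610) + h(-673, 529) = -621 + 0 = -621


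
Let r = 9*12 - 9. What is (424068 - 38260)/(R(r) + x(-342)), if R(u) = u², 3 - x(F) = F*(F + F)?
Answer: -96452/56031 ≈ -1.7214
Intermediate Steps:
r = 99 (r = 108 - 9 = 99)
x(F) = 3 - 2*F² (x(F) = 3 - F*(F + F) = 3 - F*2*F = 3 - 2*F²)
(424068 - 38260)/(R(r) + x(-342)) = (424068 - 38260)/(99² + (3 - 2*(-342)²)) = 385808/(9801 + (3 - 2*116964)) = 385808/(9801 + (3 - 233928)) = 385808/(9801 - 233925) = 385808/(-224124) = 385808*(-1/224124) = -96452/56031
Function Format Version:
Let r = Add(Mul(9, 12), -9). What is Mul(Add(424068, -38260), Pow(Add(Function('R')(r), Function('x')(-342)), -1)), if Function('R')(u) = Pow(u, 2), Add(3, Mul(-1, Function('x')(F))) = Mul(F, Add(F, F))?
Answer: Rational(-96452, 56031) ≈ -1.7214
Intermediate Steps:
r = 99 (r = Add(108, -9) = 99)
Function('x')(F) = Add(3, Mul(-2, Pow(F, 2))) (Function('x')(F) = Add(3, Mul(-1, Mul(F, Add(F, F)))) = Add(3, Mul(-1, Mul(F, Mul(2, F)))) = Add(3, Mul(-1, Mul(2, Pow(F, 2)))) = Add(3, Mul(-2, Pow(F, 2))))
Mul(Add(424068, -38260), Pow(Add(Function('R')(r), Function('x')(-342)), -1)) = Mul(Add(424068, -38260), Pow(Add(Pow(99, 2), Add(3, Mul(-2, Pow(-342, 2)))), -1)) = Mul(385808, Pow(Add(9801, Add(3, Mul(-2, 116964))), -1)) = Mul(385808, Pow(Add(9801, Add(3, -233928)), -1)) = Mul(385808, Pow(Add(9801, -233925), -1)) = Mul(385808, Pow(-224124, -1)) = Mul(385808, Rational(-1, 224124)) = Rational(-96452, 56031)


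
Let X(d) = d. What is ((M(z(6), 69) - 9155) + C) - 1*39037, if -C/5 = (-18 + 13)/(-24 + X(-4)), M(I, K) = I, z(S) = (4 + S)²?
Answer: -1346601/28 ≈ -48093.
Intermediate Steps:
C = -25/28 (C = -5*(-18 + 13)/(-24 - 4) = -5*(-5)/(-28) = -(-5)*(-5)/28 = -5*5/28 = -25/28 ≈ -0.89286)
((M(z(6), 69) - 9155) + C) - 1*39037 = (((4 + 6)² - 9155) - 25/28) - 1*39037 = ((10² - 9155) - 25/28) - 39037 = ((100 - 9155) - 25/28) - 39037 = (-9055 - 25/28) - 39037 = -253565/28 - 39037 = -1346601/28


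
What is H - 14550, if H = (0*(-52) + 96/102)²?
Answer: -4204694/289 ≈ -14549.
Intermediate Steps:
H = 256/289 (H = (0 + 96*(1/102))² = (0 + 16/17)² = (16/17)² = 256/289 ≈ 0.88581)
H - 14550 = 256/289 - 14550 = -4204694/289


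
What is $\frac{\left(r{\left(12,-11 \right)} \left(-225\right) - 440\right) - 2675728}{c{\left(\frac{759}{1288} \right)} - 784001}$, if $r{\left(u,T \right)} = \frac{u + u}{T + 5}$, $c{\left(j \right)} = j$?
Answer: $\frac{149815008}{43904023} \approx 3.4123$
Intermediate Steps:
$r{\left(u,T \right)} = \frac{2 u}{5 + T}$
$\frac{\left(r{\left(12,-11 \right)} \left(-225\right) - 440\right) - 2675728}{c{\left(\frac{759}{1288} \right)} - 784001} = \frac{\left(2 \cdot 12 \frac{1}{5 - 11} \left(-225\right) - 440\right) - 2675728}{\frac{759}{1288} - 784001} = \frac{\left(2 \cdot 12 \frac{1}{-6} \left(-225\right) - 440\right) - 2675728}{759 \cdot \frac{1}{1288} - 784001} = \frac{\left(2 \cdot 12 \left(- \frac{1}{6}\right) \left(-225\right) - 440\right) - 2675728}{\frac{33}{56} - 784001} = \frac{\left(\left(-4\right) \left(-225\right) - 440\right) - 2675728}{- \frac{43904023}{56}} = \left(\left(900 - 440\right) - 2675728\right) \left(- \frac{56}{43904023}\right) = \left(460 - 2675728\right) \left(- \frac{56}{43904023}\right) = \left(-2675268\right) \left(- \frac{56}{43904023}\right) = \frac{149815008}{43904023}$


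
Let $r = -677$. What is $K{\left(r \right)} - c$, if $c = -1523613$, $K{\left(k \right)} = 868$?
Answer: $1524481$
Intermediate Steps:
$K{\left(r \right)} - c = 868 - -1523613 = 868 + 1523613 = 1524481$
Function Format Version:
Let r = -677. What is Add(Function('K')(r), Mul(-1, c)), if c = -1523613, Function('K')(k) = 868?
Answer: 1524481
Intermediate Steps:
Add(Function('K')(r), Mul(-1, c)) = Add(868, Mul(-1, -1523613)) = Add(868, 1523613) = 1524481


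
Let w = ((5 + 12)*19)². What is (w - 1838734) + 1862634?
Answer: 128229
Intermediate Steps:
w = 104329 (w = (17*19)² = 323² = 104329)
(w - 1838734) + 1862634 = (104329 - 1838734) + 1862634 = -1734405 + 1862634 = 128229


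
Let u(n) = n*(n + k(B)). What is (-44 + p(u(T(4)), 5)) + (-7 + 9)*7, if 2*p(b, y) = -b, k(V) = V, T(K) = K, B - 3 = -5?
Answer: -34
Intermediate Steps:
B = -2 (B = 3 - 5 = -2)
u(n) = n*(-2 + n) (u(n) = n*(n - 2) = n*(-2 + n))
p(b, y) = -b/2 (p(b, y) = (-b)/2 = -b/2)
(-44 + p(u(T(4)), 5)) + (-7 + 9)*7 = (-44 - 2*(-2 + 4)) + (-7 + 9)*7 = (-44 - 2*2) + 2*7 = (-44 - 1/2*8) + 14 = (-44 - 4) + 14 = -48 + 14 = -34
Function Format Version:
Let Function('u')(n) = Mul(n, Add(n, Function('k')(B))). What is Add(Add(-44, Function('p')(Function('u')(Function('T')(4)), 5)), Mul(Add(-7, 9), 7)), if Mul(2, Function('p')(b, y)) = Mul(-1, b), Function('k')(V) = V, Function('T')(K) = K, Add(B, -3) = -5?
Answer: -34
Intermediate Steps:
B = -2 (B = Add(3, -5) = -2)
Function('u')(n) = Mul(n, Add(-2, n)) (Function('u')(n) = Mul(n, Add(n, -2)) = Mul(n, Add(-2, n)))
Function('p')(b, y) = Mul(Rational(-1, 2), b) (Function('p')(b, y) = Mul(Rational(1, 2), Mul(-1, b)) = Mul(Rational(-1, 2), b))
Add(Add(-44, Function('p')(Function('u')(Function('T')(4)), 5)), Mul(Add(-7, 9), 7)) = Add(Add(-44, Mul(Rational(-1, 2), Mul(4, Add(-2, 4)))), Mul(Add(-7, 9), 7)) = Add(Add(-44, Mul(Rational(-1, 2), Mul(4, 2))), Mul(2, 7)) = Add(Add(-44, Mul(Rational(-1, 2), 8)), 14) = Add(Add(-44, -4), 14) = Add(-48, 14) = -34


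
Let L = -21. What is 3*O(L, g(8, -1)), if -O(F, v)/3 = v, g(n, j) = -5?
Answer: 45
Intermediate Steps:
O(F, v) = -3*v
3*O(L, g(8, -1)) = 3*(-3*(-5)) = 3*15 = 45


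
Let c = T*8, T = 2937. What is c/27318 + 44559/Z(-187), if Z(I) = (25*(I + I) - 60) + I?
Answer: -55098425/14565047 ≈ -3.7829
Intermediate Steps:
Z(I) = -60 + 51*I (Z(I) = (25*(2*I) - 60) + I = (50*I - 60) + I = (-60 + 50*I) + I = -60 + 51*I)
c = 23496 (c = 2937*8 = 23496)
c/27318 + 44559/Z(-187) = 23496/27318 + 44559/(-60 + 51*(-187)) = 23496*(1/27318) + 44559/(-60 - 9537) = 3916/4553 + 44559/(-9597) = 3916/4553 + 44559*(-1/9597) = 3916/4553 - 14853/3199 = -55098425/14565047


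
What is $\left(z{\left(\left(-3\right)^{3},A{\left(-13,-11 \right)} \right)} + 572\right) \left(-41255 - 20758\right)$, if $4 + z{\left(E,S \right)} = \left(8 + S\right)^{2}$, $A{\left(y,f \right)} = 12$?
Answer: $-60028584$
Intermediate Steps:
$z{\left(E,S \right)} = -4 + \left(8 + S\right)^{2}$
$\left(z{\left(\left(-3\right)^{3},A{\left(-13,-11 \right)} \right)} + 572\right) \left(-41255 - 20758\right) = \left(\left(-4 + \left(8 + 12\right)^{2}\right) + 572\right) \left(-41255 - 20758\right) = \left(\left(-4 + 20^{2}\right) + 572\right) \left(-62013\right) = \left(\left(-4 + 400\right) + 572\right) \left(-62013\right) = \left(396 + 572\right) \left(-62013\right) = 968 \left(-62013\right) = -60028584$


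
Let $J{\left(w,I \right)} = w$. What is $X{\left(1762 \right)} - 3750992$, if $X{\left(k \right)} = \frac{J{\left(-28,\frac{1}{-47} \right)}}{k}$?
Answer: $- \frac{3304623966}{881} \approx -3.751 \cdot 10^{6}$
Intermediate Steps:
$X{\left(k \right)} = - \frac{28}{k}$
$X{\left(1762 \right)} - 3750992 = - \frac{28}{1762} - 3750992 = \left(-28\right) \frac{1}{1762} - 3750992 = - \frac{14}{881} - 3750992 = - \frac{3304623966}{881}$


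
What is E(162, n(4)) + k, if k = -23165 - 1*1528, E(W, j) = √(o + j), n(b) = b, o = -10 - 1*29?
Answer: -24693 + I*√35 ≈ -24693.0 + 5.9161*I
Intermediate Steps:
o = -39 (o = -10 - 29 = -39)
E(W, j) = √(-39 + j)
k = -24693 (k = -23165 - 1528 = -24693)
E(162, n(4)) + k = √(-39 + 4) - 24693 = √(-35) - 24693 = I*√35 - 24693 = -24693 + I*√35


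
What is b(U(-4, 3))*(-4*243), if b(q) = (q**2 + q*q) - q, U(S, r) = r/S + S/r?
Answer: -20925/2 ≈ -10463.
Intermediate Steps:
U(S, r) = S/r + r/S
b(q) = -q + 2*q**2 (b(q) = (q**2 + q**2) - q = 2*q**2 - q = -q + 2*q**2)
b(U(-4, 3))*(-4*243) = ((-4/3 + 3/(-4))*(-1 + 2*(-4/3 + 3/(-4))))*(-4*243) = ((-4*1/3 + 3*(-1/4))*(-1 + 2*(-4*1/3 + 3*(-1/4))))*(-972) = ((-4/3 - 3/4)*(-1 + 2*(-4/3 - 3/4)))*(-972) = -25*(-1 + 2*(-25/12))/12*(-972) = -25*(-1 - 25/6)/12*(-972) = -25/12*(-31/6)*(-972) = (775/72)*(-972) = -20925/2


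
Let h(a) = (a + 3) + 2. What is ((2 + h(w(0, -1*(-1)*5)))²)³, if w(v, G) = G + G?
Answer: 24137569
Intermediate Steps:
w(v, G) = 2*G
h(a) = 5 + a (h(a) = (3 + a) + 2 = 5 + a)
((2 + h(w(0, -1*(-1)*5)))²)³ = ((2 + (5 + 2*(-1*(-1)*5)))²)³ = ((2 + (5 + 2*(1*5)))²)³ = ((2 + (5 + 2*5))²)³ = ((2 + (5 + 10))²)³ = ((2 + 15)²)³ = (17²)³ = 289³ = 24137569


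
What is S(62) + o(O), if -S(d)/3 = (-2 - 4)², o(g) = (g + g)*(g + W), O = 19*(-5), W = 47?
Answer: 9012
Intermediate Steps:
O = -95
o(g) = 2*g*(47 + g) (o(g) = (g + g)*(g + 47) = (2*g)*(47 + g) = 2*g*(47 + g))
S(d) = -108 (S(d) = -3*(-2 - 4)² = -3*(-6)² = -3*36 = -108)
S(62) + o(O) = -108 + 2*(-95)*(47 - 95) = -108 + 2*(-95)*(-48) = -108 + 9120 = 9012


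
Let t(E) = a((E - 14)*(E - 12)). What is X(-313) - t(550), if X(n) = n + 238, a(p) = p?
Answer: -288443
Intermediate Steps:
t(E) = (-14 + E)*(-12 + E) (t(E) = (E - 14)*(E - 12) = (-14 + E)*(-12 + E))
X(n) = 238 + n
X(-313) - t(550) = (238 - 313) - (168 + 550**2 - 26*550) = -75 - (168 + 302500 - 14300) = -75 - 1*288368 = -75 - 288368 = -288443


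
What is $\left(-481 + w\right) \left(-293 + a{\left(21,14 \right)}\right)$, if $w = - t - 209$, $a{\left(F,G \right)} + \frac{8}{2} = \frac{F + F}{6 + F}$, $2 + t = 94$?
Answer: $\frac{2079338}{9} \approx 2.3104 \cdot 10^{5}$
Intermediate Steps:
$t = 92$ ($t = -2 + 94 = 92$)
$a{\left(F,G \right)} = -4 + \frac{2 F}{6 + F}$ ($a{\left(F,G \right)} = -4 + \frac{F + F}{6 + F} = -4 + \frac{2 F}{6 + F}$)
$w = -301$ ($w = \left(-1\right) 92 - 209 = -92 - 209 = -301$)
$\left(-481 + w\right) \left(-293 + a{\left(21,14 \right)}\right) = \left(-481 - 301\right) \left(-293 + \frac{2 \left(-12 - 21\right)}{6 + 21}\right) = - 782 \left(-293 + \frac{2 \left(-12 - 21\right)}{27}\right) = - 782 \left(-293 + 2 \cdot \frac{1}{27} \left(-33\right)\right) = - 782 \left(-293 - \frac{22}{9}\right) = \left(-782\right) \left(- \frac{2659}{9}\right) = \frac{2079338}{9}$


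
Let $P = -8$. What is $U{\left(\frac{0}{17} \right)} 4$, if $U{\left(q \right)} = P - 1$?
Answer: $-36$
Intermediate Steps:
$U{\left(q \right)} = -9$ ($U{\left(q \right)} = -8 - 1 = -9$)
$U{\left(\frac{0}{17} \right)} 4 = \left(-9\right) 4 = -36$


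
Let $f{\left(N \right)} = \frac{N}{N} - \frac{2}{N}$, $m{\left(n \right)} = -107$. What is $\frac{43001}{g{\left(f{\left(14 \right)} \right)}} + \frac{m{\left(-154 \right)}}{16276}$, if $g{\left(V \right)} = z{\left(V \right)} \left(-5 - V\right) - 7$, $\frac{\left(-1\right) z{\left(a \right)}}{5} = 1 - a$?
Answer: $- \frac{17147172145}{1123044} \approx -15268.0$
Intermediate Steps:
$z{\left(a \right)} = -5 + 5 a$ ($z{\left(a \right)} = - 5 \left(1 - a\right) = -5 + 5 a$)
$f{\left(N \right)} = 1 - \frac{2}{N}$
$g{\left(V \right)} = -7 + \left(-5 - V\right) \left(-5 + 5 V\right)$ ($g{\left(V \right)} = \left(-5 + 5 V\right) \left(-5 - V\right) - 7 = \left(-5 - V\right) \left(-5 + 5 V\right) - 7 = -7 + \left(-5 - V\right) \left(-5 + 5 V\right)$)
$\frac{43001}{g{\left(f{\left(14 \right)} \right)}} + \frac{m{\left(-154 \right)}}{16276} = \frac{43001}{18 - 20 \frac{-2 + 14}{14} - 5 \left(\frac{-2 + 14}{14}\right)^{2}} - \frac{107}{16276} = \frac{43001}{18 - 20 \cdot \frac{1}{14} \cdot 12 - 5 \left(\frac{1}{14} \cdot 12\right)^{2}} - \frac{107}{16276} = \frac{43001}{18 - \frac{120}{7} - 5 \left(\frac{6}{7}\right)^{2}} - \frac{107}{16276} = \frac{43001}{18 - \frac{120}{7} - \frac{180}{49}} - \frac{107}{16276} = \frac{43001}{- \frac{138}{49}} - \frac{107}{16276} = 43001 \left(- \frac{49}{138}\right) - \frac{107}{16276} = - \frac{2107049}{138} - \frac{107}{16276} = - \frac{17147172145}{1123044}$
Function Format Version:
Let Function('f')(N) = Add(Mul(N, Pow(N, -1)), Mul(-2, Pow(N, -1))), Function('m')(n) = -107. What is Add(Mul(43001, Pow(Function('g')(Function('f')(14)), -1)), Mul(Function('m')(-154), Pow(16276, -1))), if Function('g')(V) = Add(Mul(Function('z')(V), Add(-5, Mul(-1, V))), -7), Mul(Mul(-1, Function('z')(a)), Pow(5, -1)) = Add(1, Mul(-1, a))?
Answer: Rational(-17147172145, 1123044) ≈ -15268.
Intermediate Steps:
Function('z')(a) = Add(-5, Mul(5, a)) (Function('z')(a) = Mul(-5, Add(1, Mul(-1, a))) = Add(-5, Mul(5, a)))
Function('f')(N) = Add(1, Mul(-2, Pow(N, -1)))
Function('g')(V) = Add(-7, Mul(Add(-5, Mul(-1, V)), Add(-5, Mul(5, V)))) (Function('g')(V) = Add(Mul(Add(-5, Mul(5, V)), Add(-5, Mul(-1, V))), -7) = Add(Mul(Add(-5, Mul(-1, V)), Add(-5, Mul(5, V))), -7) = Add(-7, Mul(Add(-5, Mul(-1, V)), Add(-5, Mul(5, V)))))
Add(Mul(43001, Pow(Function('g')(Function('f')(14)), -1)), Mul(Function('m')(-154), Pow(16276, -1))) = Add(Mul(43001, Pow(Add(18, Mul(-20, Mul(Pow(14, -1), Add(-2, 14))), Mul(-5, Pow(Mul(Pow(14, -1), Add(-2, 14)), 2))), -1)), Mul(-107, Pow(16276, -1))) = Add(Mul(43001, Pow(Add(18, Mul(-20, Mul(Rational(1, 14), 12)), Mul(-5, Pow(Mul(Rational(1, 14), 12), 2))), -1)), Mul(-107, Rational(1, 16276))) = Add(Mul(43001, Pow(Add(18, Mul(-20, Rational(6, 7)), Mul(-5, Pow(Rational(6, 7), 2))), -1)), Rational(-107, 16276)) = Add(Mul(43001, Pow(Add(18, Rational(-120, 7), Mul(-5, Rational(36, 49))), -1)), Rational(-107, 16276)) = Add(Mul(43001, Pow(Add(18, Rational(-120, 7), Rational(-180, 49)), -1)), Rational(-107, 16276)) = Add(Mul(43001, Pow(Rational(-138, 49), -1)), Rational(-107, 16276)) = Add(Mul(43001, Rational(-49, 138)), Rational(-107, 16276)) = Add(Rational(-2107049, 138), Rational(-107, 16276)) = Rational(-17147172145, 1123044)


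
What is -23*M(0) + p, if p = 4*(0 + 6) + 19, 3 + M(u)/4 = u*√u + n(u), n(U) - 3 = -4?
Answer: 411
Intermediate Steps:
n(U) = -1 (n(U) = 3 - 4 = -1)
M(u) = -16 + 4*u^(3/2) (M(u) = -12 + 4*(u*√u - 1) = -12 + 4*(u^(3/2) - 1) = -12 + 4*(-1 + u^(3/2)) = -12 + (-4 + 4*u^(3/2)) = -16 + 4*u^(3/2))
p = 43 (p = 4*6 + 19 = 24 + 19 = 43)
-23*M(0) + p = -23*(-16 + 4*0^(3/2)) + 43 = -23*(-16 + 4*0) + 43 = -23*(-16 + 0) + 43 = -23*(-16) + 43 = 368 + 43 = 411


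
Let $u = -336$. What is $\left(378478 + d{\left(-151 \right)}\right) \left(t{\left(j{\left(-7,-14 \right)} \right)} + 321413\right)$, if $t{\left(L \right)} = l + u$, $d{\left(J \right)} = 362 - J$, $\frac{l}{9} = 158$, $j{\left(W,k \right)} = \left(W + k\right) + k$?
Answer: $122224218509$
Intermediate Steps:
$j{\left(W,k \right)} = W + 2 k$
$l = 1422$ ($l = 9 \cdot 158 = 1422$)
$t{\left(L \right)} = 1086$ ($t{\left(L \right)} = 1422 - 336 = 1086$)
$\left(378478 + d{\left(-151 \right)}\right) \left(t{\left(j{\left(-7,-14 \right)} \right)} + 321413\right) = \left(378478 + \left(362 - -151\right)\right) \left(1086 + 321413\right) = \left(378478 + \left(362 + 151\right)\right) 322499 = \left(378478 + 513\right) 322499 = 378991 \cdot 322499 = 122224218509$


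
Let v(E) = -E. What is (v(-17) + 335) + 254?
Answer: 606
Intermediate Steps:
(v(-17) + 335) + 254 = (-1*(-17) + 335) + 254 = (17 + 335) + 254 = 352 + 254 = 606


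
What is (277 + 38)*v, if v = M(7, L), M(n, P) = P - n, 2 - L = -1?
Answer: -1260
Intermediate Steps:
L = 3 (L = 2 - 1*(-1) = 2 + 1 = 3)
v = -4 (v = 3 - 1*7 = 3 - 7 = -4)
(277 + 38)*v = (277 + 38)*(-4) = 315*(-4) = -1260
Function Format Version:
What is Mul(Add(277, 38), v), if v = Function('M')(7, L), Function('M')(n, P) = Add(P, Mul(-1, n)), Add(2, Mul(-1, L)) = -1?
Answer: -1260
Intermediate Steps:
L = 3 (L = Add(2, Mul(-1, -1)) = Add(2, 1) = 3)
v = -4 (v = Add(3, Mul(-1, 7)) = Add(3, -7) = -4)
Mul(Add(277, 38), v) = Mul(Add(277, 38), -4) = Mul(315, -4) = -1260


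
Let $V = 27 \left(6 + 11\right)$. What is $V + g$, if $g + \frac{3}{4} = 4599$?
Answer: $\frac{20229}{4} \approx 5057.3$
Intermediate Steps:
$g = \frac{18393}{4}$ ($g = - \frac{3}{4} + 4599 = \frac{18393}{4} \approx 4598.3$)
$V = 459$ ($V = 27 \cdot 17 = 459$)
$V + g = 459 + \frac{18393}{4} = \frac{20229}{4}$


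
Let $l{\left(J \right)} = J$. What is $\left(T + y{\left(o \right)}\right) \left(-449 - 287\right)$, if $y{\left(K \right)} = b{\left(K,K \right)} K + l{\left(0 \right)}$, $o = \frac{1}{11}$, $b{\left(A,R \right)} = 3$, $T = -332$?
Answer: $\frac{2685664}{11} \approx 2.4415 \cdot 10^{5}$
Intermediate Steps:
$o = \frac{1}{11} \approx 0.090909$
$y{\left(K \right)} = 3 K$ ($y{\left(K \right)} = 3 K + 0 = 3 K$)
$\left(T + y{\left(o \right)}\right) \left(-449 - 287\right) = \left(-332 + 3 \cdot \frac{1}{11}\right) \left(-449 - 287\right) = \left(-332 + \frac{3}{11}\right) \left(-736\right) = \left(- \frac{3649}{11}\right) \left(-736\right) = \frac{2685664}{11}$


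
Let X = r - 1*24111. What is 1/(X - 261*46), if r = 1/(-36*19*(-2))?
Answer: -1368/49408055 ≈ -2.7688e-5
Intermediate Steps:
r = 1/1368 (r = 1/(-684*(-2)) = 1/1368 ≈ 0.00073099)
X = -32983847/1368 (X = 1/1368 - 1*24111 = 1/1368 - 24111 = -32983847/1368 ≈ -24111.)
1/(X - 261*46) = 1/(-32983847/1368 - 261*46) = 1/(-32983847/1368 - 12006) = 1/(-49408055/1368) = -1368/49408055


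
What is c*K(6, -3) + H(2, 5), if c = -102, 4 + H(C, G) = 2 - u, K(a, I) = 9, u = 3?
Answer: -923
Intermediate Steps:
H(C, G) = -5 (H(C, G) = -4 + (2 - 1*3) = -4 + (2 - 3) = -4 - 1 = -5)
c*K(6, -3) + H(2, 5) = -102*9 - 5 = -918 - 5 = -923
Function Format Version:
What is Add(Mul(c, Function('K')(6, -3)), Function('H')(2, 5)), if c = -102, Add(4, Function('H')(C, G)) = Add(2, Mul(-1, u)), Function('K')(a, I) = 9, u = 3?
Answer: -923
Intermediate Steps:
Function('H')(C, G) = -5 (Function('H')(C, G) = Add(-4, Add(2, Mul(-1, 3))) = Add(-4, Add(2, -3)) = Add(-4, -1) = -5)
Add(Mul(c, Function('K')(6, -3)), Function('H')(2, 5)) = Add(Mul(-102, 9), -5) = Add(-918, -5) = -923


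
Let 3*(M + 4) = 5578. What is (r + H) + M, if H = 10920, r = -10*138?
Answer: 34186/3 ≈ 11395.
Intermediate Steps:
r = -1380
M = 5566/3 (M = -4 + (⅓)*5578 = -4 + 5578/3 = 5566/3 ≈ 1855.3)
(r + H) + M = (-1380 + 10920) + 5566/3 = 9540 + 5566/3 = 34186/3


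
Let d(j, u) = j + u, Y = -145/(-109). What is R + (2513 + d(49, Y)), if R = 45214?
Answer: 5207729/109 ≈ 47777.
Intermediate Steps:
Y = 145/109 (Y = -145*(-1/109) = 145/109 ≈ 1.3303)
R + (2513 + d(49, Y)) = 45214 + (2513 + (49 + 145/109)) = 45214 + (2513 + 5486/109) = 45214 + 279403/109 = 5207729/109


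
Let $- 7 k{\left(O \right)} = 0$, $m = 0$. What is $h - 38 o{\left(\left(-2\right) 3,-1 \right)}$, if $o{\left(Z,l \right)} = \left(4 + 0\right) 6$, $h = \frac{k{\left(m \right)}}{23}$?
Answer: $-912$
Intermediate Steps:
$k{\left(O \right)} = 0$ ($k{\left(O \right)} = \left(- \frac{1}{7}\right) 0 = 0$)
$h = 0$ ($h = \frac{0}{23} = 0 \cdot \frac{1}{23} = 0$)
$o{\left(Z,l \right)} = 24$ ($o{\left(Z,l \right)} = 4 \cdot 6 = 24$)
$h - 38 o{\left(\left(-2\right) 3,-1 \right)} = 0 - 912 = -912$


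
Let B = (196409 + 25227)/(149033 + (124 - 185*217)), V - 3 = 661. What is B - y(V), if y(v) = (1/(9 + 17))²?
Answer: 37429231/18423028 ≈ 2.0317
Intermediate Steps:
V = 664 (V = 3 + 661 = 664)
B = 55409/27253 (B = 221636/(149033 + (124 - 40145)) = 221636/(149033 - 40021) = 221636/109012 = 221636*(1/109012) = 55409/27253 ≈ 2.0331)
y(v) = 1/676 (y(v) = (1/26)² = 1/676)
B - y(V) = 55409/27253 - 1*1/676 = 55409/27253 - 1/676 = 37429231/18423028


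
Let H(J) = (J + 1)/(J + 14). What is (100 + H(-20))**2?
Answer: 383161/36 ≈ 10643.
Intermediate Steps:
H(J) = (1 + J)/(14 + J)
(100 + H(-20))**2 = (100 + (1 - 20)/(14 - 20))**2 = (100 - 19/(-6))**2 = (100 - 1/6*(-19))**2 = (100 + 19/6)**2 = (619/6)**2 = 383161/36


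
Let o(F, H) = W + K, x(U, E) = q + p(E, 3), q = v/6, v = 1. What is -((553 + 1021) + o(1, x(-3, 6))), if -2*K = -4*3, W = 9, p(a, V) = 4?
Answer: -1589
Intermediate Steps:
K = 6 (K = -(-2)*3 = -½*(-12) = 6)
q = ⅙ (q = 1/6 = 1*(⅙) = ⅙ ≈ 0.16667)
x(U, E) = 25/6 (x(U, E) = ⅙ + 4 = 25/6)
o(F, H) = 15 (o(F, H) = 9 + 6 = 15)
-((553 + 1021) + o(1, x(-3, 6))) = -((553 + 1021) + 15) = -(1574 + 15) = -1*1589 = -1589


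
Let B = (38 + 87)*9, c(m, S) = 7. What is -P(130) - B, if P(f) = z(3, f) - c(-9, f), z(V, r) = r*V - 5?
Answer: -1503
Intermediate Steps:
z(V, r) = -5 + V*r (z(V, r) = V*r - 5 = -5 + V*r)
B = 1125 (B = 125*9 = 1125)
P(f) = -12 + 3*f (P(f) = (-5 + 3*f) - 1*7 = (-5 + 3*f) - 7 = -12 + 3*f)
-P(130) - B = -(-12 + 3*130) - 1*1125 = -(-12 + 390) - 1125 = -1*378 - 1125 = -378 - 1125 = -1503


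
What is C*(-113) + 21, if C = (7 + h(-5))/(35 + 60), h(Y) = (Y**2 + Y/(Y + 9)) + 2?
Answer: -6823/380 ≈ -17.955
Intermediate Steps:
h(Y) = 2 + Y**2 + Y/(9 + Y) (h(Y) = (Y**2 + Y/(9 + Y)) + 2 = 2 + Y**2 + Y/(9 + Y))
C = 131/380 (C = (7 + (18 + (-5)**3 + 3*(-5) + 9*(-5)**2)/(9 - 5))/(35 + 60) = (7 + (18 - 125 - 15 + 9*25)/4)/95 = (7 + (18 - 125 - 15 + 225)/4)*(1/95) = (7 + (1/4)*103)*(1/95) = (7 + 103/4)*(1/95) = (131/4)*(1/95) = 131/380 ≈ 0.34474)
C*(-113) + 21 = (131/380)*(-113) + 21 = -14803/380 + 21 = -6823/380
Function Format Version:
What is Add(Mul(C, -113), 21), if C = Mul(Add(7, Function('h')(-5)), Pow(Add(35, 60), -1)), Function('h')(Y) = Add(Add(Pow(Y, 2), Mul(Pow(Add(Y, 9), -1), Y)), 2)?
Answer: Rational(-6823, 380) ≈ -17.955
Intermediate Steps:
Function('h')(Y) = Add(2, Pow(Y, 2), Mul(Y, Pow(Add(9, Y), -1))) (Function('h')(Y) = Add(Add(Pow(Y, 2), Mul(Pow(Add(9, Y), -1), Y)), 2) = Add(Add(Pow(Y, 2), Mul(Y, Pow(Add(9, Y), -1))), 2) = Add(2, Pow(Y, 2), Mul(Y, Pow(Add(9, Y), -1))))
C = Rational(131, 380) (C = Mul(Add(7, Mul(Pow(Add(9, -5), -1), Add(18, Pow(-5, 3), Mul(3, -5), Mul(9, Pow(-5, 2))))), Pow(Add(35, 60), -1)) = Mul(Add(7, Mul(Pow(4, -1), Add(18, -125, -15, Mul(9, 25)))), Pow(95, -1)) = Mul(Add(7, Mul(Rational(1, 4), Add(18, -125, -15, 225))), Rational(1, 95)) = Mul(Add(7, Mul(Rational(1, 4), 103)), Rational(1, 95)) = Mul(Add(7, Rational(103, 4)), Rational(1, 95)) = Mul(Rational(131, 4), Rational(1, 95)) = Rational(131, 380) ≈ 0.34474)
Add(Mul(C, -113), 21) = Add(Mul(Rational(131, 380), -113), 21) = Add(Rational(-14803, 380), 21) = Rational(-6823, 380)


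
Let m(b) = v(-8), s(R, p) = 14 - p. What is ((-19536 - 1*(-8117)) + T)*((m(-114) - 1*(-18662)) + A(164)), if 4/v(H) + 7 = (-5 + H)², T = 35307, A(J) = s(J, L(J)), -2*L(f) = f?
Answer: 36295427200/81 ≈ 4.4809e+8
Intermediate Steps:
L(f) = -f/2
A(J) = 14 + J/2 (A(J) = 14 - (-1)*J/2 = 14 + J/2)
v(H) = 4/(-7 + (-5 + H)²)
m(b) = 2/81 (m(b) = 4/(-7 + (-5 - 8)²) = 4/(-7 + (-13)²) = 4/(-7 + 169) = 4/162 = 4*(1/162) = 2/81)
((-19536 - 1*(-8117)) + T)*((m(-114) - 1*(-18662)) + A(164)) = ((-19536 - 1*(-8117)) + 35307)*((2/81 - 1*(-18662)) + (14 + (½)*164)) = ((-19536 + 8117) + 35307)*((2/81 + 18662) + (14 + 82)) = (-11419 + 35307)*(1511624/81 + 96) = 23888*(1519400/81) = 36295427200/81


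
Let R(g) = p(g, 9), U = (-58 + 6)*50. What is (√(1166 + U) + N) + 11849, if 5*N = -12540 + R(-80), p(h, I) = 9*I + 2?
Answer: 46788/5 + I*√1434 ≈ 9357.6 + 37.868*I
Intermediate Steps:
U = -2600 (U = -52*50 = -2600)
p(h, I) = 2 + 9*I
R(g) = 83 (R(g) = 2 + 9*9 = 2 + 81 = 83)
N = -12457/5 (N = (-12540 + 83)/5 = (⅕)*(-12457) = -12457/5 ≈ -2491.4)
(√(1166 + U) + N) + 11849 = (√(1166 - 2600) - 12457/5) + 11849 = (√(-1434) - 12457/5) + 11849 = (I*√1434 - 12457/5) + 11849 = (-12457/5 + I*√1434) + 11849 = 46788/5 + I*√1434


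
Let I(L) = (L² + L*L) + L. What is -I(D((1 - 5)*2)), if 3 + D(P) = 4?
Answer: -3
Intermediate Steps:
D(P) = 1 (D(P) = -3 + 4 = 1)
I(L) = L + 2*L² (I(L) = (L² + L²) + L = 2*L² + L = L + 2*L²)
-I(D((1 - 5)*2)) = -(1 + 2*1) = -(1 + 2) = -3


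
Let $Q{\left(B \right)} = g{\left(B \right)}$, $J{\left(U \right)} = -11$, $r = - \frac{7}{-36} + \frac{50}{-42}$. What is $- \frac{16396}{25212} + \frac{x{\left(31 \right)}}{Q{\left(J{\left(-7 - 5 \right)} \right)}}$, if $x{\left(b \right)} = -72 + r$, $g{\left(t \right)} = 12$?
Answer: $- \frac{42779687}{6353424} \approx -6.7333$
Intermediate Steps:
$r = - \frac{251}{252}$ ($r = \left(-7\right) \left(- \frac{1}{36}\right) + 50 \left(- \frac{1}{42}\right) = \frac{7}{36} - \frac{25}{21} = - \frac{251}{252} \approx -0.99603$)
$Q{\left(B \right)} = 12$
$x{\left(b \right)} = - \frac{18395}{252}$ ($x{\left(b \right)} = -72 - \frac{251}{252} = - \frac{18395}{252}$)
$- \frac{16396}{25212} + \frac{x{\left(31 \right)}}{Q{\left(J{\left(-7 - 5 \right)} \right)}} = - \frac{16396}{25212} - \frac{18395}{252 \cdot 12} = \left(-16396\right) \frac{1}{25212} - \frac{18395}{3024} = - \frac{4099}{6303} - \frac{18395}{3024} = - \frac{42779687}{6353424}$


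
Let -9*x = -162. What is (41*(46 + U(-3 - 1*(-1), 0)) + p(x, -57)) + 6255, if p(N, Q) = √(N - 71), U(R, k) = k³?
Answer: 8141 + I*√53 ≈ 8141.0 + 7.2801*I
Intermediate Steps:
x = 18 (x = -⅑*(-162) = 18)
p(N, Q) = √(-71 + N)
(41*(46 + U(-3 - 1*(-1), 0)) + p(x, -57)) + 6255 = (41*(46 + 0³) + √(-71 + 18)) + 6255 = (41*(46 + 0) + √(-53)) + 6255 = (41*46 + I*√53) + 6255 = (1886 + I*√53) + 6255 = 8141 + I*√53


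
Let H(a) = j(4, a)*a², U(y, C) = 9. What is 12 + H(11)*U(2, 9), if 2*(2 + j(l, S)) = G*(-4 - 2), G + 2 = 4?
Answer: -8700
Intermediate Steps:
G = 2 (G = -2 + 4 = 2)
j(l, S) = -8 (j(l, S) = -2 + (2*(-4 - 2))/2 = -2 + (2*(-6))/2 = -2 + (½)*(-12) = -2 - 6 = -8)
H(a) = -8*a²
12 + H(11)*U(2, 9) = 12 - 8*11²*9 = 12 - 8*121*9 = 12 - 968*9 = 12 - 8712 = -8700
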